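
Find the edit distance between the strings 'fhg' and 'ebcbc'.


Building DP table for s1='fhg' (len 3) and s2='ebcbc' (len 5):
       e  b  c  b  c
    0  1  2  3  4  5
  f 1  1  2  3  4  5
  h 2  2  2  3  4  5
  g 3  3  3  3  4  5
Edit distance = dp[3][5] = 5

5


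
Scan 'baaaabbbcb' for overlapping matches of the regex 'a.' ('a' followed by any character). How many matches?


Pattern: a. means 'a' followed by any character.
Scanning 'baaaabbbcb' position-by-position:
  Pos 0: window 'ba' -> no
  Pos 1: window 'aa' -> MATCH
  Pos 2: window 'aa' -> MATCH
  Pos 3: window 'aa' -> MATCH
  Pos 4: window 'ab' -> MATCH
  Pos 5: window 'bb' -> no
  Pos 6: window 'bb' -> no
  Pos 7: window 'bc' -> no
  Pos 8: window 'cb' -> no
  Pos 9: window 'b' -> no
Total matches: 4

4


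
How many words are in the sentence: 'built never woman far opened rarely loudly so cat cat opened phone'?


Counting words by splitting on spaces:
  Word 1: 'built'
  Word 2: 'never'
  Word 3: 'woman'
  Word 4: 'far'
  Word 5: 'opened'
  Word 6: 'rarely'
  Word 7: 'loudly'
  Word 8: 'so'
  Word 9: 'cat'
  Word 10: 'cat'
  Word 11: 'opened'
  Word 12: 'phone'
Total words: 12

12


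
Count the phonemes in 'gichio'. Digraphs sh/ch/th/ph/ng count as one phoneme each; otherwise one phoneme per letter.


Parsing 'gichio' greedily, digraphs first:
  'g' -> consonant phoneme (phonemes so far: 1)
  'i' -> vowel phoneme (phonemes so far: 2)
  'ch' -> digraph (1 consonant phoneme) (phonemes so far: 3)
  'i' -> vowel phoneme (phonemes so far: 4)
  'o' -> vowel phoneme (phonemes so far: 5)
Total phonemes: 5

5


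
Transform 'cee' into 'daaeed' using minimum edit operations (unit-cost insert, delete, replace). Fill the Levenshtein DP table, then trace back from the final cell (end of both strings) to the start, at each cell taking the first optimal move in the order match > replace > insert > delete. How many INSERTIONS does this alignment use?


Edit distance = 4. Backtracking from cell (3, 6) with preference match > replace > insert > delete,
then listing the resulting alignment 'cee' -> 'daaeed' left to right:
  Step 1: insert 'd' [insertion #1]
  Step 2: insert 'a' [insertion #2]
  Step 3: replace c->a
  Step 4: keep 'e'
  Step 5: keep 'e'
  Step 6: insert 'd' [insertion #3]
Total insertions: 3

3


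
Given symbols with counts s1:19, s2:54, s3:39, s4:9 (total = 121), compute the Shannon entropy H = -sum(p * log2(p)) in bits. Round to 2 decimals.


Computing entropy H = -sum(p_i * log2(p_i)):
  s1: p = 19/121 = 0.1570, -p*log2(p) = 0.4194
  s2: p = 54/121 = 0.4463, -p*log2(p) = 0.5195
  s3: p = 39/121 = 0.3223, -p*log2(p) = 0.5265
  s4: p = 9/121 = 0.0744, -p*log2(p) = 0.2788
H = sum of terms = 1.7442
Rounded to 2 decimals: 1.74

1.74


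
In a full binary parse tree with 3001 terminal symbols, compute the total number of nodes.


Leaf nodes (terminals): 3001
Internal nodes = n - 1 = 3001 - 1 = 3000
Total = leaves + internal = 3001 + 3000 = 6001

6001


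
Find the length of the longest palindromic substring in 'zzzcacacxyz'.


Scanning 'zzzcacacxyz' for palindromic substrings.
Substring at positions 3-7: 'cacac'.
Check: reverse('cacac') = 'cacac' -> palindrome confirmed.
Neighbouring characters ('z' / 'x') break symmetry, so it cannot extend further.
No longer palindromic substring exists; longest length = 5

5


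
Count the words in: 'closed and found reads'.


Counting words by splitting on spaces:
  Word 1: 'closed'
  Word 2: 'and'
  Word 3: 'found'
  Word 4: 'reads'
Total words: 4

4


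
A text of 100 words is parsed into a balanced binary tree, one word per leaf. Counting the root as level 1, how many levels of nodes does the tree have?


In a balanced binary tree with n leaves the deepest leaf is ceil(log2(n)) edges below the root,
so counting node levels inclusive of root and leaves gives ceil(log2(n)) + 1 levels.
log2(100) = 6.6439
ceil(6.6439) = 7
levels = 7 + 1 = 8

8


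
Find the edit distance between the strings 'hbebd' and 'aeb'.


Building DP table for s1='hbebd' (len 5) and s2='aeb' (len 3):
       a  e  b
    0  1  2  3
  h 1  1  2  3
  b 2  2  2  2
  e 3  3  2  3
  b 4  4  3  2
  d 5  5  4  3
Edit distance = dp[5][3] = 3

3


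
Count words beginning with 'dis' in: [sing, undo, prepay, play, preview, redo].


Checking each word for prefix 'dis':
  'sing' -> no (count: 0)
  'undo' -> no (count: 0)
  'prepay' -> no (count: 0)
  'play' -> no (count: 0)
  'preview' -> no (count: 0)
  'redo' -> no (count: 0)
Total with prefix 'dis': 0

0


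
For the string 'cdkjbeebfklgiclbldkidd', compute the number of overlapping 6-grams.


String 'cdkjbeebfklgiclbldkidd' has length L = 22.
Number of overlapping n-grams = L - n + 1
Substituting: 22 - 6 + 1 = 17

17


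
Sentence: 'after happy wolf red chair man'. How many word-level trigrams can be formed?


Word trigrams from [6] words:
  Trigram 1: (after happy wolf)
  Trigram 2: (happy wolf red)
  Trigram 3: (wolf red chair)
  Trigram 4: (red chair man)
Total word trigrams: 6 - 2 = 4

4


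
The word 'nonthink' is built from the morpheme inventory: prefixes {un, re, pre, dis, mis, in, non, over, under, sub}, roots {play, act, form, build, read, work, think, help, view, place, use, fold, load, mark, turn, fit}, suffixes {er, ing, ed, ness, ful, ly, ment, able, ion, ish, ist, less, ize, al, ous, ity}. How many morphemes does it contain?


Segmenting 'nonthink' against the inventory:
  'non' -> prefix (morpheme 1)
  'think' -> root (morpheme 2)
Total morphemes: 2

2


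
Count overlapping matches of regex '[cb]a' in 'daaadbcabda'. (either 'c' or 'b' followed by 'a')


Pattern: [cb]a means either 'c' or 'b' followed by 'a'.
Scanning 'daaadbcabda' position-by-position:
  Pos 0: window 'da' -> no
  Pos 1: window 'aa' -> no
  Pos 2: window 'aa' -> no
  Pos 3: window 'ad' -> no
  Pos 4: window 'db' -> no
  Pos 5: window 'bc' -> no
  Pos 6: window 'ca' -> MATCH
  Pos 7: window 'ab' -> no
  Pos 8: window 'bd' -> no
  Pos 9: window 'da' -> no
  Pos 10: window 'a' -> no
Total matches: 1

1


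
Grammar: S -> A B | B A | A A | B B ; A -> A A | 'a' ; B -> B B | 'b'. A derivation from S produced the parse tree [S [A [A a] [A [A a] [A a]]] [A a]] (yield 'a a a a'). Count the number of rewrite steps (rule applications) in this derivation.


Every bracketed nonterminal node [X ...] in the tree is produced by exactly one rule application.
Reading the tree off as a leftmost derivation:
  Step 1: S  =>  A A   (applied S -> A A)
  Step 2: A A  =>  A A A   (applied A -> A A)
  Step 3: A A A  =>  a A A   (applied A -> a)
  Step 4: a A A  =>  a A A A   (applied A -> A A)
  Step 5: a A A A  =>  a a A A   (applied A -> a)
  Step 6: a a A A  =>  a a a A   (applied A -> a)
  Step 7: a a a A  =>  a a a a   (applied A -> a)
Final yield: a a a a
Total rewrite steps: 7

7


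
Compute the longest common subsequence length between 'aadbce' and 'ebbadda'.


DP table for LCS of 'aadbce' and 'ebbadda':
       e  b  b  a  d  d  a
    0  0  0  0  0  0  0  0
  a 0  0  0  0  1  1  1  1
  a 0  0  0  0  1  1  1  2
  d 0  0  0  0  1  2  2  2
  b 0  0  1  1  1  2  2  2
  c 0  0  1  1  1  2  2  2
  e 0  1  1  1  1  2  2  2
LCS: 'aa'
LCS length = 2

2


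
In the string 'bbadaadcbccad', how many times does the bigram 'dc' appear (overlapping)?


Scanning 'bbadaadcbccad' for bigram 'dc':
  Position 0: 'bb' -> no
  Position 1: 'ba' -> no
  Position 2: 'ad' -> no
  Position 3: 'da' -> no
  Position 4: 'aa' -> no
  Position 5: 'ad' -> no
  Position 6: 'dc' -> MATCH
  Position 7: 'cb' -> no
  Position 8: 'bc' -> no
  Position 9: 'cc' -> no
  Position 10: 'ca' -> no
  Position 11: 'ad' -> no
Total matches: 1

1


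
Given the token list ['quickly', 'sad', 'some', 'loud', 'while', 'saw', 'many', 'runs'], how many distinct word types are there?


Listing all tokens and tracking unique types:
  Token 1: 'quickly' -> NEW (unique so far: 1)
  Token 2: 'sad' -> NEW (unique so far: 2)
  Token 3: 'some' -> NEW (unique so far: 3)
  Token 4: 'loud' -> NEW (unique so far: 4)
  Token 5: 'while' -> NEW (unique so far: 5)
  Token 6: 'saw' -> NEW (unique so far: 6)
  Token 7: 'many' -> NEW (unique so far: 7)
  Token 8: 'runs' -> NEW (unique so far: 8)
Unique types: ('loud', 'many', 'quickly', 'runs', 'sad', 'saw', 'some', 'while')
Vocabulary size: 8

8


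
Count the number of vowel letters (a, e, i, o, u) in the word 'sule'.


Scanning each character of 'sule':
  Position 1: 's' -> consonant (running count: 0)
  Position 2: 'u' -> vowel (running count: 1)
  Position 3: 'l' -> consonant (running count: 1)
  Position 4: 'e' -> vowel (running count: 2)
Total vowels: 2

2


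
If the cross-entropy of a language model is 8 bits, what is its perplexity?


Perplexity formula: PP = 2^H
H = 8
PP = 2^8
Steps: 2^1 = 2, 2^2 = 4, 2^3 = 8, 2^4 = 16, 2^5 = 32, 2^6 = 64, 2^7 = 128, 2^8 = 256
PP = 256

256


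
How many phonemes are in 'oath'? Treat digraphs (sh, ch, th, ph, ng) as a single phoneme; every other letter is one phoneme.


Parsing 'oath' greedily, digraphs first:
  'o' -> vowel phoneme (phonemes so far: 1)
  'a' -> vowel phoneme (phonemes so far: 2)
  'th' -> digraph (1 consonant phoneme) (phonemes so far: 3)
Total phonemes: 3

3


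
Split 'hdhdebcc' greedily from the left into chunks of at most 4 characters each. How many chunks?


'hdhdebcc' has 8 characters.
Chunking with max size 4:
  Chunk 1: 'hdhd' (positions 0-3)
  Chunk 2: 'ebcc' (positions 4-7)
Total chunks: ceil(8 / 4) = 2

2


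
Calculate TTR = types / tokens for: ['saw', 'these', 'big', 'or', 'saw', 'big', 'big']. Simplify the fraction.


Tokens: 7
Unique types: ('big', 'or', 'saw', 'these') = 4
TTR = 4/7
Already in lowest terms.

4/7


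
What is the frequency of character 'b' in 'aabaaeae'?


Scanning 'aabaaeae' for 'b':
  Position 2: 'b' -> MATCH (count: 1)
Total occurrences of 'b': 1

1


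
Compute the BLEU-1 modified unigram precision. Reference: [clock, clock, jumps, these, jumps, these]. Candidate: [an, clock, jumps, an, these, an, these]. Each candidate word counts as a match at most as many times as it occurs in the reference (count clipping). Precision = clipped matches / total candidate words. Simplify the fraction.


Reference word counts: {'clock': 2, 'jumps': 2, 'these': 2}
Checking each candidate word (with clipping):
  'an' -> not in reference -> no match (matches: 0)
  'clock' -> in reference (ref count 2, used 1/2) -> match (matches: 1)
  'jumps' -> in reference (ref count 2, used 1/2) -> match (matches: 2)
  'an' -> not in reference -> no match (matches: 2)
  'these' -> in reference (ref count 2, used 1/2) -> match (matches: 3)
  'an' -> not in reference -> no match (matches: 3)
  'these' -> in reference (ref count 2, used 2/2) -> match (matches: 4)
Clipped matches: 4, Candidate length: 7
Precision = 4/7

4/7


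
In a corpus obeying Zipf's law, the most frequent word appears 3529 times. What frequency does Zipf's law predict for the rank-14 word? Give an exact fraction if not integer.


Zipf's law: freq(rank) = f1 / rank
f1 = 3529, rank = 14
freq = 3529 / 14
GCD(3529, 14) = 1
Simplified: 3529/14

3529/14


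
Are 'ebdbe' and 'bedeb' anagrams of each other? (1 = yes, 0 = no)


Sort characters of 'ebdbe': 'bbdee'
Sort characters of 'bedeb': 'bbdee'
Sorted forms match -> they ARE anagrams
Result: 1

1


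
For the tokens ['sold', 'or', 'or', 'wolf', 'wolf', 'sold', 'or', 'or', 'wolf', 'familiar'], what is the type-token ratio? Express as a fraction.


Tokens: 10
Unique types: ('familiar', 'or', 'sold', 'wolf') = 4
TTR = 4/10
Simplify: divide both by 2 -> 2/5
TTR = 2/5

2/5


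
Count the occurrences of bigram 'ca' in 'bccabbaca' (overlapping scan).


Scanning 'bccabbaca' for bigram 'ca':
  Position 0: 'bc' -> no
  Position 1: 'cc' -> no
  Position 2: 'ca' -> MATCH
  Position 3: 'ab' -> no
  Position 4: 'bb' -> no
  Position 5: 'ba' -> no
  Position 6: 'ac' -> no
  Position 7: 'ca' -> MATCH
Total matches: 2

2


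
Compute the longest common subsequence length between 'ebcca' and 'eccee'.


DP table for LCS of 'ebcca' and 'eccee':
       e  c  c  e  e
    0  0  0  0  0  0
  e 0  1  1  1  1  1
  b 0  1  1  1  1  1
  c 0  1  2  2  2  2
  c 0  1  2  3  3  3
  a 0  1  2  3  3  3
LCS: 'ecc'
LCS length = 3

3


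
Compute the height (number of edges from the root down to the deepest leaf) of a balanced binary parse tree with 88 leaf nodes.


In a balanced binary tree with n leaves the deepest leaf is ceil(log2(n)) edges below the root.
log2(88) = 6.4594
ceil(6.4594) = 7
height (edges) = 7

7


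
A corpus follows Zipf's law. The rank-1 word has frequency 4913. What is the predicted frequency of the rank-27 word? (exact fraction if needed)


Zipf's law: freq(rank) = f1 / rank
f1 = 4913, rank = 27
freq = 4913 / 27
GCD(4913, 27) = 1
Simplified: 4913/27

4913/27


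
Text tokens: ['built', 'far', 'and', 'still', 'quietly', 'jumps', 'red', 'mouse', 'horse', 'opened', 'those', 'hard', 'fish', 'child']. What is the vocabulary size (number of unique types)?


Listing all tokens and tracking unique types:
  Token 1: 'built' -> NEW (unique so far: 1)
  Token 2: 'far' -> NEW (unique so far: 2)
  Token 3: 'and' -> NEW (unique so far: 3)
  Token 4: 'still' -> NEW (unique so far: 4)
  Token 5: 'quietly' -> NEW (unique so far: 5)
  Token 6: 'jumps' -> NEW (unique so far: 6)
  Token 7: 'red' -> NEW (unique so far: 7)
  Token 8: 'mouse' -> NEW (unique so far: 8)
  Token 9: 'horse' -> NEW (unique so far: 9)
  Token 10: 'opened' -> NEW (unique so far: 10)
  Token 11: 'those' -> NEW (unique so far: 11)
  Token 12: 'hard' -> NEW (unique so far: 12)
  Token 13: 'fish' -> NEW (unique so far: 13)
  Token 14: 'child' -> NEW (unique so far: 14)
Unique types: ('and', 'built', 'child', 'far', 'fish', 'hard', 'horse', 'jumps', 'mouse', 'opened', 'quietly', 'red', 'still', 'those')
Vocabulary size: 14

14


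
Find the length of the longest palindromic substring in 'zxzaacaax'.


Scanning 'zxzaacaax' for palindromic substrings.
Substring at positions 3-7: 'aacaa'.
Check: reverse('aacaa') = 'aacaa' -> palindrome confirmed.
Neighbouring characters ('z' / 'x') break symmetry, so it cannot extend further.
No longer palindromic substring exists; longest length = 5

5


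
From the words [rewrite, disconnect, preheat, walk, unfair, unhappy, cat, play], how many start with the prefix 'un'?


Checking each word for prefix 'un':
  'rewrite' -> no (count: 0)
  'disconnect' -> no (count: 0)
  'preheat' -> no (count: 0)
  'walk' -> no (count: 0)
  'unfair' -> YES, starts with 'un' (count: 1)
  'unhappy' -> YES, starts with 'un' (count: 2)
  'cat' -> no (count: 2)
  'play' -> no (count: 2)
Total with prefix 'un': 2

2


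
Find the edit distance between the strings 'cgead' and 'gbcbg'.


Building DP table for s1='cgead' (len 5) and s2='gbcbg' (len 5):
       g  b  c  b  g
    0  1  2  3  4  5
  c 1  1  2  2  3  4
  g 2  1  2  3  3  3
  e 3  2  2  3  4  4
  a 4  3  3  3  4  5
  d 5  4  4  4  4  5
Edit distance = dp[5][5] = 5

5


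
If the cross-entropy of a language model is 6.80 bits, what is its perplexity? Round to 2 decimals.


Perplexity formula: PP = 2^H
H = 6.80
PP = 2^6.80
Decompose: 2^6.80 = 2^6 * 2^0.80
2^6 = 64, 2^0.80 ~ 1.7411011
PP ~ 64 * 1.7411011 = 111.4304704
Rounded to 2 decimals: 111.43

111.43


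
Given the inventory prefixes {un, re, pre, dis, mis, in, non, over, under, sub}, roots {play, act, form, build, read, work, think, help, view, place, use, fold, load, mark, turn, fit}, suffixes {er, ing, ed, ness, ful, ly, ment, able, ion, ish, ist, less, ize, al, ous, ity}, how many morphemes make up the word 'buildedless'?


Segmenting 'buildedless' against the inventory:
  'build' -> root (morpheme 1)
  'ed' -> suffix (morpheme 2)
  'less' -> suffix (morpheme 3)
Total morphemes: 3

3


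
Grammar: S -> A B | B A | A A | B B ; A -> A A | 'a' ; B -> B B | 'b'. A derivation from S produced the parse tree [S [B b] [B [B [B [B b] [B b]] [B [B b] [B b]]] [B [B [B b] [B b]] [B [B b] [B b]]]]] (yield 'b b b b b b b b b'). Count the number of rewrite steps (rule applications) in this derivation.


Every bracketed nonterminal node [X ...] in the tree is produced by exactly one rule application.
Reading the tree off as a leftmost derivation:
  Step 1: S  =>  B B   (applied S -> B B)
  Step 2: B B  =>  b B   (applied B -> b)
  Step 3: b B  =>  b B B   (applied B -> B B)
  Step 4: b B B  =>  b B B B   (applied B -> B B)
  Step 5: b B B B  =>  b B B B B   (applied B -> B B)
  Step 6: b B B B B  =>  b b B B B   (applied B -> b)
  Step 7: b b B B B  =>  b b b B B   (applied B -> b)
  Step 8: b b b B B  =>  b b b B B B   (applied B -> B B)
  Step 9: b b b B B B  =>  b b b b B B   (applied B -> b)
  Step 10: b b b b B B  =>  b b b b b B   (applied B -> b)
  Step 11: b b b b b B  =>  b b b b b B B   (applied B -> B B)
  Step 12: b b b b b B B  =>  b b b b b B B B   (applied B -> B B)
  Step 13: b b b b b B B B  =>  b b b b b b B B   (applied B -> b)
  Step 14: b b b b b b B B  =>  b b b b b b b B   (applied B -> b)
  Step 15: b b b b b b b B  =>  b b b b b b b B B   (applied B -> B B)
  Step 16: b b b b b b b B B  =>  b b b b b b b b B   (applied B -> b)
  Step 17: b b b b b b b b B  =>  b b b b b b b b b   (applied B -> b)
Final yield: b b b b b b b b b
Total rewrite steps: 17

17


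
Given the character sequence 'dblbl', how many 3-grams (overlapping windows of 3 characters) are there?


String 'dblbl' has length L = 5.
Number of overlapping n-grams = L - n + 1
Substituting: 5 - 3 + 1 = 3

3


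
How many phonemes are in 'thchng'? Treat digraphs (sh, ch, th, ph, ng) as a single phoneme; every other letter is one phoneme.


Parsing 'thchng' greedily, digraphs first:
  'th' -> digraph (1 consonant phoneme) (phonemes so far: 1)
  'ch' -> digraph (1 consonant phoneme) (phonemes so far: 2)
  'ng' -> digraph (1 consonant phoneme) (phonemes so far: 3)
Total phonemes: 3

3


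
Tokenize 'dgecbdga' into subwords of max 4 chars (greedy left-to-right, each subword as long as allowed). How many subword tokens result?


'dgecbdga' has 8 characters.
Chunking with max size 4:
  Chunk 1: 'dgec' (positions 0-3)
  Chunk 2: 'bdga' (positions 4-7)
Total chunks: ceil(8 / 4) = 2

2


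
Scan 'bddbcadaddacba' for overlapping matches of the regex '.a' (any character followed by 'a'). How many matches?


Pattern: .a means any character followed by 'a'.
Scanning 'bddbcadaddacba' position-by-position:
  Pos 0: window 'bd' -> no
  Pos 1: window 'dd' -> no
  Pos 2: window 'db' -> no
  Pos 3: window 'bc' -> no
  Pos 4: window 'ca' -> MATCH
  Pos 5: window 'ad' -> no
  Pos 6: window 'da' -> MATCH
  Pos 7: window 'ad' -> no
  Pos 8: window 'dd' -> no
  Pos 9: window 'da' -> MATCH
  Pos 10: window 'ac' -> no
  Pos 11: window 'cb' -> no
  Pos 12: window 'ba' -> MATCH
  Pos 13: window 'a' -> no
Total matches: 4

4


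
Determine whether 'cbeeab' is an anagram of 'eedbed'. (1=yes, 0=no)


Sort characters of 'cbeeab': 'abbcee'
Sort characters of 'eedbed': 'bddeee'
Sorted forms differ -> they are NOT anagrams
Result: 0

0


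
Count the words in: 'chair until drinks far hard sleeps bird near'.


Counting words by splitting on spaces:
  Word 1: 'chair'
  Word 2: 'until'
  Word 3: 'drinks'
  Word 4: 'far'
  Word 5: 'hard'
  Word 6: 'sleeps'
  Word 7: 'bird'
  Word 8: 'near'
Total words: 8

8


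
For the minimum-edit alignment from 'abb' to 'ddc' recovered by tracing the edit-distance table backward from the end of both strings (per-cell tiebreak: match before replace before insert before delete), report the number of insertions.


Edit distance = 3. Backtracking from cell (3, 3) with preference match > replace > insert > delete,
then listing the resulting alignment 'abb' -> 'ddc' left to right:
  Step 1: replace a->d
  Step 2: replace b->d
  Step 3: replace b->c
Total insertions: 0

0


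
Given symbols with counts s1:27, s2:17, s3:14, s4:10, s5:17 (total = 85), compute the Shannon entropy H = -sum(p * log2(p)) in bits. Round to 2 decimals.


Computing entropy H = -sum(p_i * log2(p_i)):
  s1: p = 27/85 = 0.3176, -p*log2(p) = 0.5255
  s2: p = 17/85 = 0.2000, -p*log2(p) = 0.4644
  s3: p = 14/85 = 0.1647, -p*log2(p) = 0.4286
  s4: p = 10/85 = 0.1176, -p*log2(p) = 0.3632
  s5: p = 17/85 = 0.2000, -p*log2(p) = 0.4644
H = sum of terms = 2.2461
Rounded to 2 decimals: 2.25

2.25


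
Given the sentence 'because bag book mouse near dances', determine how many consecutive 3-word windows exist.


Word trigrams from [6] words:
  Trigram 1: (because bag book)
  Trigram 2: (bag book mouse)
  Trigram 3: (book mouse near)
  Trigram 4: (mouse near dances)
Total word trigrams: 6 - 2 = 4

4


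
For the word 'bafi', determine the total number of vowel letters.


Scanning each character of 'bafi':
  Position 1: 'b' -> consonant (running count: 0)
  Position 2: 'a' -> vowel (running count: 1)
  Position 3: 'f' -> consonant (running count: 1)
  Position 4: 'i' -> vowel (running count: 2)
Total vowels: 2

2


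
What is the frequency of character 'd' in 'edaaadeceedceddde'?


Scanning 'edaaadeceedceddde' for 'd':
  Position 1: 'd' -> MATCH (count: 1)
  Position 5: 'd' -> MATCH (count: 2)
  Position 10: 'd' -> MATCH (count: 3)
  Position 13: 'd' -> MATCH (count: 4)
  Position 14: 'd' -> MATCH (count: 5)
  Position 15: 'd' -> MATCH (count: 6)
Total occurrences of 'd': 6

6


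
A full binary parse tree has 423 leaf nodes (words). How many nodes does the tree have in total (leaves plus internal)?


Leaf nodes (terminals): 423
Internal nodes = n - 1 = 423 - 1 = 422
Total = leaves + internal = 423 + 422 = 845

845


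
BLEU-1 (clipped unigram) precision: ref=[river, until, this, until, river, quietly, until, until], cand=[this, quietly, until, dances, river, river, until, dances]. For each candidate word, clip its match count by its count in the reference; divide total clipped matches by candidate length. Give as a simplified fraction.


Reference word counts: {'quietly': 1, 'river': 2, 'this': 1, 'until': 4}
Checking each candidate word (with clipping):
  'this' -> in reference (ref count 1, used 1/1) -> match (matches: 1)
  'quietly' -> in reference (ref count 1, used 1/1) -> match (matches: 2)
  'until' -> in reference (ref count 4, used 1/4) -> match (matches: 3)
  'dances' -> not in reference -> no match (matches: 3)
  'river' -> in reference (ref count 2, used 1/2) -> match (matches: 4)
  'river' -> in reference (ref count 2, used 2/2) -> match (matches: 5)
  'until' -> in reference (ref count 4, used 2/4) -> match (matches: 6)
  'dances' -> not in reference -> no match (matches: 6)
Clipped matches: 6, Candidate length: 8
Precision = 6/8 = 3/4

3/4


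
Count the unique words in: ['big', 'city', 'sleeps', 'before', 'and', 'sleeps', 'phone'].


Listing all tokens and tracking unique types:
  Token 1: 'big' -> NEW (unique so far: 1)
  Token 2: 'city' -> NEW (unique so far: 2)
  Token 3: 'sleeps' -> NEW (unique so far: 3)
  Token 4: 'before' -> NEW (unique so far: 4)
  Token 5: 'and' -> NEW (unique so far: 5)
  Token 6: 'sleeps' -> duplicate (unique so far: 5)
  Token 7: 'phone' -> NEW (unique so far: 6)
Unique types: ('and', 'before', 'big', 'city', 'phone', 'sleeps')
Vocabulary size: 6

6


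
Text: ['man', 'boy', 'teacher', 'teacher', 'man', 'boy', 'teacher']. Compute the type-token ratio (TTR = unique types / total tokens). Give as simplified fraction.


Tokens: 7
Unique types: ('boy', 'man', 'teacher') = 3
TTR = 3/7
Already in lowest terms.

3/7


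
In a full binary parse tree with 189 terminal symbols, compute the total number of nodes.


Leaf nodes (terminals): 189
Internal nodes = n - 1 = 189 - 1 = 188
Total = leaves + internal = 189 + 188 = 377

377


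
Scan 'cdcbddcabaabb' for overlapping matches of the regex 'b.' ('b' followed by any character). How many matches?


Pattern: b. means 'b' followed by any character.
Scanning 'cdcbddcabaabb' position-by-position:
  Pos 0: window 'cd' -> no
  Pos 1: window 'dc' -> no
  Pos 2: window 'cb' -> no
  Pos 3: window 'bd' -> MATCH
  Pos 4: window 'dd' -> no
  Pos 5: window 'dc' -> no
  Pos 6: window 'ca' -> no
  Pos 7: window 'ab' -> no
  Pos 8: window 'ba' -> MATCH
  Pos 9: window 'aa' -> no
  Pos 10: window 'ab' -> no
  Pos 11: window 'bb' -> MATCH
  Pos 12: window 'b' -> no
Total matches: 3

3


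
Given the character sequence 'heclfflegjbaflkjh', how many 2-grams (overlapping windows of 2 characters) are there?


String 'heclfflegjbaflkjh' has length L = 17.
Number of overlapping n-grams = L - n + 1
Substituting: 17 - 2 + 1 = 16

16


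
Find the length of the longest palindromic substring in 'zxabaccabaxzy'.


Scanning 'zxabaccabaxzy' for palindromic substrings.
Substring at positions 0-11: 'zxabaccabaxz'.
Check: reverse('zxabaccabaxz') = 'zxabaccabaxz' -> palindrome confirmed.
Neighbouring characters ('-' / 'y') break symmetry, so it cannot extend further.
No longer palindromic substring exists; longest length = 12

12


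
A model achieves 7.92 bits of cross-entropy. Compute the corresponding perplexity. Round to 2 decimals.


Perplexity formula: PP = 2^H
H = 7.92
PP = 2^7.92
Decompose: 2^7.92 = 2^7 * 2^0.92
2^7 = 128, 2^0.92 ~ 1.8921153
PP ~ 128 * 1.8921153 = 242.1907584
Rounded to 2 decimals: 242.19

242.19


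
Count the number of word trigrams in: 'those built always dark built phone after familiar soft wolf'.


Word trigrams from [10] words:
  Trigram 1: (those built always)
  Trigram 2: (built always dark)
  Trigram 3: (always dark built)
  Trigram 4: (dark built phone)
  Trigram 5: (built phone after)
  Trigram 6: (phone after familiar)
  Trigram 7: (after familiar soft)
  Trigram 8: (familiar soft wolf)
Total word trigrams: 10 - 2 = 8

8


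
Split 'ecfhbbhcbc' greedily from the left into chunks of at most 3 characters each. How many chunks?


'ecfhbbhcbc' has 10 characters.
Chunking with max size 3:
  Chunk 1: 'ecf' (positions 0-2)
  Chunk 2: 'hbb' (positions 3-5)
  Chunk 3: 'hcb' (positions 6-8)
  Chunk 4: 'c' (positions 9-9)
Total chunks: ceil(10 / 3) = 4

4


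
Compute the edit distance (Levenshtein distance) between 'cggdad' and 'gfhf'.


Building DP table for s1='cggdad' (len 6) and s2='gfhf' (len 4):
       g  f  h  f
    0  1  2  3  4
  c 1  1  2  3  4
  g 2  1  2  3  4
  g 3  2  2  3  4
  d 4  3  3  3  4
  a 5  4  4  4  4
  d 6  5  5  5  5
Edit distance = dp[6][4] = 5

5


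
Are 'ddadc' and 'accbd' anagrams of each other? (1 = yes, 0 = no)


Sort characters of 'ddadc': 'acddd'
Sort characters of 'accbd': 'abccd'
Sorted forms differ -> they are NOT anagrams
Result: 0

0


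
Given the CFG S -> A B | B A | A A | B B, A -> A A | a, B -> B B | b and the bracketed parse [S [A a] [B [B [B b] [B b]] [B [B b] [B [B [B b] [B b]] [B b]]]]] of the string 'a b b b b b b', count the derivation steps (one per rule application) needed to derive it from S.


Every bracketed nonterminal node [X ...] in the tree is produced by exactly one rule application.
Reading the tree off as a leftmost derivation:
  Step 1: S  =>  A B   (applied S -> A B)
  Step 2: A B  =>  a B   (applied A -> a)
  Step 3: a B  =>  a B B   (applied B -> B B)
  Step 4: a B B  =>  a B B B   (applied B -> B B)
  Step 5: a B B B  =>  a b B B   (applied B -> b)
  Step 6: a b B B  =>  a b b B   (applied B -> b)
  Step 7: a b b B  =>  a b b B B   (applied B -> B B)
  Step 8: a b b B B  =>  a b b b B   (applied B -> b)
  Step 9: a b b b B  =>  a b b b B B   (applied B -> B B)
  Step 10: a b b b B B  =>  a b b b B B B   (applied B -> B B)
  Step 11: a b b b B B B  =>  a b b b b B B   (applied B -> b)
  Step 12: a b b b b B B  =>  a b b b b b B   (applied B -> b)
  Step 13: a b b b b b B  =>  a b b b b b b   (applied B -> b)
Final yield: a b b b b b b
Total rewrite steps: 13

13


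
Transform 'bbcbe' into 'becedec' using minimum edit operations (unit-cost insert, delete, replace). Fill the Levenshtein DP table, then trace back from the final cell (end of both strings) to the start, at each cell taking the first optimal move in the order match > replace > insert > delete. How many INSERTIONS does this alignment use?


Edit distance = 4. Backtracking from cell (5, 7) with preference match > replace > insert > delete,
then listing the resulting alignment 'bbcbe' -> 'becedec' left to right:
  Step 1: keep 'b'
  Step 2: replace b->e
  Step 3: keep 'c'
  Step 4: insert 'e' [insertion #1]
  Step 5: replace b->d
  Step 6: keep 'e'
  Step 7: insert 'c' [insertion #2]
Total insertions: 2

2


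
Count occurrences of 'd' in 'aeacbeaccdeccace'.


Scanning 'aeacbeaccdeccace' for 'd':
  Position 9: 'd' -> MATCH (count: 1)
Total occurrences of 'd': 1

1


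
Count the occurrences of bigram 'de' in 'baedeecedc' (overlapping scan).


Scanning 'baedeecedc' for bigram 'de':
  Position 0: 'ba' -> no
  Position 1: 'ae' -> no
  Position 2: 'ed' -> no
  Position 3: 'de' -> MATCH
  Position 4: 'ee' -> no
  Position 5: 'ec' -> no
  Position 6: 'ce' -> no
  Position 7: 'ed' -> no
  Position 8: 'dc' -> no
Total matches: 1

1


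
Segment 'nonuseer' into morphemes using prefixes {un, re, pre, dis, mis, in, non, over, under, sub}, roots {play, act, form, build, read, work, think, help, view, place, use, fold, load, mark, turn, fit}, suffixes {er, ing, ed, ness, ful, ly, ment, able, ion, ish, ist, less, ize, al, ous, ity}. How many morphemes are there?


Segmenting 'nonuseer' against the inventory:
  'non' -> prefix (morpheme 1)
  'use' -> root (morpheme 2)
  'er' -> suffix (morpheme 3)
Total morphemes: 3

3


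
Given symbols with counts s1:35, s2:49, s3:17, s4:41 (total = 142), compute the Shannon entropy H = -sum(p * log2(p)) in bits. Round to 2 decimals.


Computing entropy H = -sum(p_i * log2(p_i)):
  s1: p = 35/142 = 0.2465, -p*log2(p) = 0.4980
  s2: p = 49/142 = 0.3451, -p*log2(p) = 0.5297
  s3: p = 17/142 = 0.1197, -p*log2(p) = 0.3666
  s4: p = 41/142 = 0.2887, -p*log2(p) = 0.5175
H = sum of terms = 1.9118
Rounded to 2 decimals: 1.91

1.91


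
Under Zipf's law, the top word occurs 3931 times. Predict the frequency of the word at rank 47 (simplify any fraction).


Zipf's law: freq(rank) = f1 / rank
f1 = 3931, rank = 47
freq = 3931 / 47
GCD(3931, 47) = 1
Simplified: 3931/47

3931/47


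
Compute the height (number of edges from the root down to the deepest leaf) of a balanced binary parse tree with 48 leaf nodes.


In a balanced binary tree with n leaves the deepest leaf is ceil(log2(n)) edges below the root.
log2(48) = 5.5850
ceil(5.5850) = 6
height (edges) = 6

6


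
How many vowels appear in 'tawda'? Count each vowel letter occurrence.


Scanning each character of 'tawda':
  Position 1: 't' -> consonant (running count: 0)
  Position 2: 'a' -> vowel (running count: 1)
  Position 3: 'w' -> consonant (running count: 1)
  Position 4: 'd' -> consonant (running count: 1)
  Position 5: 'a' -> vowel (running count: 2)
Total vowels: 2

2


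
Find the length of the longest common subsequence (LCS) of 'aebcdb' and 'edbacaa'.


DP table for LCS of 'aebcdb' and 'edbacaa':
       e  d  b  a  c  a  a
    0  0  0  0  0  0  0  0
  a 0  0  0  0  1  1  1  1
  e 0  1  1  1  1  1  1  1
  b 0  1  1  2  2  2  2  2
  c 0  1  1  2  2  3  3  3
  d 0  1  2  2  2  3  3  3
  b 0  1  2  3  3  3  3  3
LCS: 'ebc'
LCS length = 3

3


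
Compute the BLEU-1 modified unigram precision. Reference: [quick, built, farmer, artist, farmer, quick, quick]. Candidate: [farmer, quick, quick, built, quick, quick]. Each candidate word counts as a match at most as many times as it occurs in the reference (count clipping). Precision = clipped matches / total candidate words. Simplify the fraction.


Reference word counts: {'artist': 1, 'built': 1, 'farmer': 2, 'quick': 3}
Checking each candidate word (with clipping):
  'farmer' -> in reference (ref count 2, used 1/2) -> match (matches: 1)
  'quick' -> in reference (ref count 3, used 1/3) -> match (matches: 2)
  'quick' -> in reference (ref count 3, used 2/3) -> match (matches: 3)
  'built' -> in reference (ref count 1, used 1/1) -> match (matches: 4)
  'quick' -> in reference (ref count 3, used 3/3) -> match (matches: 5)
  'quick' -> ref count 3 already used up (3/3) -> clipped, no match (matches: 5)
Clipped matches: 5, Candidate length: 6
Precision = 5/6

5/6


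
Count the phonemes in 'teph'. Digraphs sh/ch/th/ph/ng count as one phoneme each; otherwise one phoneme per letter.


Parsing 'teph' greedily, digraphs first:
  't' -> consonant phoneme (phonemes so far: 1)
  'e' -> vowel phoneme (phonemes so far: 2)
  'ph' -> digraph (1 consonant phoneme) (phonemes so far: 3)
Total phonemes: 3

3


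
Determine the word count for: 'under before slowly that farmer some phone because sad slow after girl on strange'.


Counting words by splitting on spaces:
  Word 1: 'under'
  Word 2: 'before'
  Word 3: 'slowly'
  Word 4: 'that'
  Word 5: 'farmer'
  Word 6: 'some'
  Word 7: 'phone'
  Word 8: 'because'
  Word 9: 'sad'
  Word 10: 'slow'
  Word 11: 'after'
  Word 12: 'girl'
  Word 13: 'on'
  Word 14: 'strange'
Total words: 14

14


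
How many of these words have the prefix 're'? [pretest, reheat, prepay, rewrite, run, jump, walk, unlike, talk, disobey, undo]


Checking each word for prefix 're':
  'pretest' -> no (count: 0)
  'reheat' -> YES, starts with 're' (count: 1)
  'prepay' -> no (count: 1)
  'rewrite' -> YES, starts with 're' (count: 2)
  'run' -> no (count: 2)
  'jump' -> no (count: 2)
  'walk' -> no (count: 2)
  'unlike' -> no (count: 2)
  'talk' -> no (count: 2)
  'disobey' -> no (count: 2)
  'undo' -> no (count: 2)
Total with prefix 're': 2

2


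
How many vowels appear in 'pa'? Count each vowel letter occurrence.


Scanning each character of 'pa':
  Position 1: 'p' -> consonant (running count: 0)
  Position 2: 'a' -> vowel (running count: 1)
Total vowels: 1

1


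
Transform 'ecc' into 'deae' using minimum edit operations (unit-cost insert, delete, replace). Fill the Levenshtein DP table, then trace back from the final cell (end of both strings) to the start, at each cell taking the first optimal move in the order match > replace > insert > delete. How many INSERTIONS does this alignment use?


Edit distance = 3. Backtracking from cell (3, 4) with preference match > replace > insert > delete,
then listing the resulting alignment 'ecc' -> 'deae' left to right:
  Step 1: insert 'd' [insertion #1]
  Step 2: keep 'e'
  Step 3: replace c->a
  Step 4: replace c->e
Total insertions: 1

1


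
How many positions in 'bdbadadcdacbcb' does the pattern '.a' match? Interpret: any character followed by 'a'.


Pattern: .a means any character followed by 'a'.
Scanning 'bdbadadcdacbcb' position-by-position:
  Pos 0: window 'bd' -> no
  Pos 1: window 'db' -> no
  Pos 2: window 'ba' -> MATCH
  Pos 3: window 'ad' -> no
  Pos 4: window 'da' -> MATCH
  Pos 5: window 'ad' -> no
  Pos 6: window 'dc' -> no
  Pos 7: window 'cd' -> no
  Pos 8: window 'da' -> MATCH
  Pos 9: window 'ac' -> no
  Pos 10: window 'cb' -> no
  Pos 11: window 'bc' -> no
  Pos 12: window 'cb' -> no
  Pos 13: window 'b' -> no
Total matches: 3

3


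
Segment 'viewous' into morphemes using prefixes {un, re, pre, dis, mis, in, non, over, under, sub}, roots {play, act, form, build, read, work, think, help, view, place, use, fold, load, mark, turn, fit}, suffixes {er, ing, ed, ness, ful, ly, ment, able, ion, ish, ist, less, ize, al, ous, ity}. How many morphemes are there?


Segmenting 'viewous' against the inventory:
  'view' -> root (morpheme 1)
  'ous' -> suffix (morpheme 2)
Total morphemes: 2

2


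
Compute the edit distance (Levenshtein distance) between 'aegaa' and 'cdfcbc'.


Building DP table for s1='aegaa' (len 5) and s2='cdfcbc' (len 6):
       c  d  f  c  b  c
    0  1  2  3  4  5  6
  a 1  1  2  3  4  5  6
  e 2  2  2  3  4  5  6
  g 3  3  3  3  4  5  6
  a 4  4  4  4  4  5  6
  a 5  5  5  5  5  5  6
Edit distance = dp[5][6] = 6

6


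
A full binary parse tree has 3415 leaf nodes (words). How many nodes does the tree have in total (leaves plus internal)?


Leaf nodes (terminals): 3415
Internal nodes = n - 1 = 3415 - 1 = 3414
Total = leaves + internal = 3415 + 3414 = 6829

6829


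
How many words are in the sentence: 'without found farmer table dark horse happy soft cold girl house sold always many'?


Counting words by splitting on spaces:
  Word 1: 'without'
  Word 2: 'found'
  Word 3: 'farmer'
  Word 4: 'table'
  Word 5: 'dark'
  Word 6: 'horse'
  Word 7: 'happy'
  Word 8: 'soft'
  Word 9: 'cold'
  Word 10: 'girl'
  Word 11: 'house'
  Word 12: 'sold'
  Word 13: 'always'
  Word 14: 'many'
Total words: 14

14


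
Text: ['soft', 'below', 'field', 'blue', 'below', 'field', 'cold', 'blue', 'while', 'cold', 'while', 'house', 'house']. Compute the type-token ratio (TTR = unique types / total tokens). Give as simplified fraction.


Tokens: 13
Unique types: ('below', 'blue', 'cold', 'field', 'house', 'soft', 'while') = 7
TTR = 7/13
Already in lowest terms.

7/13


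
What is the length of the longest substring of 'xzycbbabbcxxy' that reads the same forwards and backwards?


Scanning 'xzycbbabbcxxy' for palindromic substrings.
Substring at positions 3-9: 'cbbabbc'.
Check: reverse('cbbabbc') = 'cbbabbc' -> palindrome confirmed.
Neighbouring characters ('y' / 'x') break symmetry, so it cannot extend further.
No longer palindromic substring exists; longest length = 7

7


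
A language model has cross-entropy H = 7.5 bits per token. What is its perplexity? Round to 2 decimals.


Perplexity formula: PP = 2^H
H = 7.5
PP = 2^7.5
Decompose: 2^7.5 = 2^7 * 2^0.5 = 2^7 * sqrt(2)
2^7 = 128, sqrt(2) ~ 1.4142136
PP ~ 128 * 1.4142136 = 181.0193408
Rounded to 2 decimals: 181.02

181.02


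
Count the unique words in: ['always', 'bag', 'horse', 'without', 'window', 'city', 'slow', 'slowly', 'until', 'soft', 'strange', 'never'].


Listing all tokens and tracking unique types:
  Token 1: 'always' -> NEW (unique so far: 1)
  Token 2: 'bag' -> NEW (unique so far: 2)
  Token 3: 'horse' -> NEW (unique so far: 3)
  Token 4: 'without' -> NEW (unique so far: 4)
  Token 5: 'window' -> NEW (unique so far: 5)
  Token 6: 'city' -> NEW (unique so far: 6)
  Token 7: 'slow' -> NEW (unique so far: 7)
  Token 8: 'slowly' -> NEW (unique so far: 8)
  Token 9: 'until' -> NEW (unique so far: 9)
  Token 10: 'soft' -> NEW (unique so far: 10)
  Token 11: 'strange' -> NEW (unique so far: 11)
  Token 12: 'never' -> NEW (unique so far: 12)
Unique types: ('always', 'bag', 'city', 'horse', 'never', 'slow', 'slowly', 'soft', 'strange', 'until', 'window', 'without')
Vocabulary size: 12

12


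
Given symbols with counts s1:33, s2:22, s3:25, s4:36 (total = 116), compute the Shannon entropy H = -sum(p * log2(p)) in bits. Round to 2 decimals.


Computing entropy H = -sum(p_i * log2(p_i)):
  s1: p = 33/116 = 0.2845, -p*log2(p) = 0.5159
  s2: p = 22/116 = 0.1897, -p*log2(p) = 0.4549
  s3: p = 25/116 = 0.2155, -p*log2(p) = 0.4772
  s4: p = 36/116 = 0.3103, -p*log2(p) = 0.5239
H = sum of terms = 1.9719
Rounded to 2 decimals: 1.97

1.97


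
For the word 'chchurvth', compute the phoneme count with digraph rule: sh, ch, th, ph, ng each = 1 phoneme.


Parsing 'chchurvth' greedily, digraphs first:
  'ch' -> digraph (1 consonant phoneme) (phonemes so far: 1)
  'ch' -> digraph (1 consonant phoneme) (phonemes so far: 2)
  'u' -> vowel phoneme (phonemes so far: 3)
  'r' -> consonant phoneme (phonemes so far: 4)
  'v' -> consonant phoneme (phonemes so far: 5)
  'th' -> digraph (1 consonant phoneme) (phonemes so far: 6)
Total phonemes: 6

6


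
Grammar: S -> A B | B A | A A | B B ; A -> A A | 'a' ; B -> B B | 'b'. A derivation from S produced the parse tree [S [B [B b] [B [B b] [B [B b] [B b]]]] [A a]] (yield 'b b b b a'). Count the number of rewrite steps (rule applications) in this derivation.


Every bracketed nonterminal node [X ...] in the tree is produced by exactly one rule application.
Reading the tree off as a leftmost derivation:
  Step 1: S  =>  B A   (applied S -> B A)
  Step 2: B A  =>  B B A   (applied B -> B B)
  Step 3: B B A  =>  b B A   (applied B -> b)
  Step 4: b B A  =>  b B B A   (applied B -> B B)
  Step 5: b B B A  =>  b b B A   (applied B -> b)
  Step 6: b b B A  =>  b b B B A   (applied B -> B B)
  Step 7: b b B B A  =>  b b b B A   (applied B -> b)
  Step 8: b b b B A  =>  b b b b A   (applied B -> b)
  Step 9: b b b b A  =>  b b b b a   (applied A -> a)
Final yield: b b b b a
Total rewrite steps: 9

9
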